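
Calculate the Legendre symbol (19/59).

1

Reciprocity: 19 ≡ 3 and 59 ≡ 3 (mod 4), so (19/59) = −(59/19).
Reduce top mod 19: now compute (2/19).
Pull out 2: since 19 ≡ 3 (mod 8), (2/19) = -1.
Reached (1/19) = 1. Collecting the sign flips along the way, the symbol is +1.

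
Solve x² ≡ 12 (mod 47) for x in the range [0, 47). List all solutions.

Since 47 ≡ 3 (mod 4), a square root of 12 is 12^((47+1)/4) = 12^12 mod 47.
Repeated squaring: 12^2≡3, 12^4≡9, 12^8≡34 (mod 47).
12^12 = 12^(8+4) ≡ 24 (mod 47).
Check: 24² = 576 ≡ 12 (mod 47). The two roots are 23 and 24.

23, 24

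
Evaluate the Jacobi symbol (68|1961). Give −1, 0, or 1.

Pull out 2^2: since 1961 ≡ 1 (mod 8), (2/1961) = +1, so (2/1961)^2 = +1.
Reciprocity: 17 ≡ 1 and 1961 ≡ 1 (mod 4), so (17/1961) = +(1961/17).
Reduce top mod 17: now compute (6/17).
Pull out 2: since 17 ≡ 1 (mod 8), (2/17) = +1.
Reciprocity: 3 ≡ 3 and 17 ≡ 1 (mod 4), so (3/17) = +(17/3).
Reduce top mod 3: now compute (2/3).
Pull out 2: since 3 ≡ 3 (mod 8), (2/3) = -1.
Reached (1/3) = 1. Collecting the sign flips along the way, the symbol is -1.

-1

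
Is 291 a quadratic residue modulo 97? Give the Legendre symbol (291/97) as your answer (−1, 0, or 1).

0

First reduce: 291 ≡ 0 (mod 97).
Top reduces to 0: gcd > 1, so the symbol is 0.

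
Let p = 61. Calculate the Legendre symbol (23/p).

-1

Reciprocity: 23 ≡ 3 and 61 ≡ 1 (mod 4), so (23/61) = +(61/23).
Reduce top mod 23: now compute (15/23).
Reciprocity: 15 ≡ 3 and 23 ≡ 3 (mod 4), so (15/23) = −(23/15).
Reduce top mod 15: now compute (8/15).
Pull out 2^3: since 15 ≡ 7 (mod 8), (2/15) = +1, so (2/15)^3 = +1.
Reached (1/15) = 1. Collecting the sign flips along the way, the symbol is -1.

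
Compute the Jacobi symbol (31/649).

Reciprocity: 31 ≡ 3 and 649 ≡ 1 (mod 4), so (31/649) = +(649/31).
Reduce top mod 31: now compute (29/31).
Reciprocity: 29 ≡ 1 and 31 ≡ 3 (mod 4), so (29/31) = +(31/29).
Reduce top mod 29: now compute (2/29).
Pull out 2: since 29 ≡ 5 (mod 8), (2/29) = -1.
Reached (1/29) = 1. Collecting the sign flips along the way, the symbol is -1.

-1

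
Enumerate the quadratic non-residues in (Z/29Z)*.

2,3,8,10,11,12,14,15,17,18,19,21,26,27

Square k = 1,…,14 (k and 29−k give the same square):
1²=1, 2²=4, 3²=9, 4²=16, 5²=25, 6²≡7, 7²≡20, 8²≡6, 9²≡23, 10²≡13, 11²≡5, 12²≡28, 13²≡24, 14²≡22 (mod 29).
The residues are {1, 4, 5, 6, 7, 9, 13, 16, 20, 22, 23, 24, 25, 28}; the non-residues are the remaining 14 nonzero classes.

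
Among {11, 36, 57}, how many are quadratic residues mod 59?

(11/59) = -1 → non-residue.
(36/59) = +1 → QR.
(57/59) = +1 → QR.
Total quadratic residues among the 3: 2.

2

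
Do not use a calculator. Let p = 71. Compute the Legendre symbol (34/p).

-1

Euler's criterion: (34/71) ≡ 34^35 (mod 71).
34^2 ≡ 20 (mod 71)
34^4 ≡ 45 (mod 71)
34^8 ≡ 37 (mod 71)
34^16 ≡ 20 (mod 71)
34^32 ≡ 45 (mod 71)
34^35 = 34^(32+2+1) ≡ 70 (mod 71).
Result is 70 ≡ −1, so (34/71) = −1.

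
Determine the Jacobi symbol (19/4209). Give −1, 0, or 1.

Reciprocity: 19 ≡ 3 and 4209 ≡ 1 (mod 4), so (19/4209) = +(4209/19).
Reduce top mod 19: now compute (10/19).
Pull out 2: since 19 ≡ 3 (mod 8), (2/19) = -1.
Reciprocity: 5 ≡ 1 and 19 ≡ 3 (mod 4), so (5/19) = +(19/5).
Reduce top mod 5: now compute (4/5).
Pull out 2^2: since 5 ≡ 5 (mod 8), (2/5) = -1, so (2/5)^2 = +1.
Reached (1/5) = 1. Collecting the sign flips along the way, the symbol is -1.

-1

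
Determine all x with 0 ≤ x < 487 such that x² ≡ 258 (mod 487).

180, 307

Since 487 ≡ 3 (mod 4), a square root of 258 is 258^((487+1)/4) = 258^122 mod 487.
Repeated squaring: 258^2≡332, 258^4≡162, 258^8≡433, 258^16≡481, 258^32≡36, 258^64≡322 (mod 487).
258^122 = 258^(64+32+16+8+2) ≡ 307 (mod 487).
Check: 307² = 94249 ≡ 258 (mod 487). The two roots are 180 and 307.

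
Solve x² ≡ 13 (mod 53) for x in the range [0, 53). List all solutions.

53 ≡ 1 (mod 4), so we find a root by search.
Trying successive values, 15² = 225 ≡ 13 (mod 53). The other root is 53 − 15 = 38.

15, 38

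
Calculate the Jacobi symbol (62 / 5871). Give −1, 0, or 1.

Pull out 2: since 5871 ≡ 7 (mod 8), (2/5871) = +1.
Reciprocity: 31 ≡ 3 and 5871 ≡ 3 (mod 4), so (31/5871) = −(5871/31).
Reduce top mod 31: now compute (12/31).
Pull out 2^2: since 31 ≡ 7 (mod 8), (2/31) = +1, so (2/31)^2 = +1.
Reciprocity: 3 ≡ 3 and 31 ≡ 3 (mod 4), so (3/31) = −(31/3).
Reduce top mod 3: now compute (1/3).
Reached (1/3) = 1. Collecting the sign flips along the way, the symbol is +1.

1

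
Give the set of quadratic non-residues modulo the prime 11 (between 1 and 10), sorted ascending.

2, 6, 7, 8, 10

Square k = 1,…,5 (k and 11−k give the same square):
1²=1, 2²=4, 3²=9, 4²≡5, 5²≡3 (mod 11).
The residues are {1, 3, 4, 5, 9}; the non-residues are the remaining 5 nonzero classes.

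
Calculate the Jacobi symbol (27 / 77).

Reciprocity: 27 ≡ 3 and 77 ≡ 1 (mod 4), so (27/77) = +(77/27).
Reduce top mod 27: now compute (23/27).
Reciprocity: 23 ≡ 3 and 27 ≡ 3 (mod 4), so (23/27) = −(27/23).
Reduce top mod 23: now compute (4/23).
Pull out 2^2: since 23 ≡ 7 (mod 8), (2/23) = +1, so (2/23)^2 = +1.
Reached (1/23) = 1. Collecting the sign flips along the way, the symbol is -1.

-1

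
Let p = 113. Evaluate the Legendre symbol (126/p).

1

First reduce: 126 ≡ 13 (mod 113).
Reciprocity: 13 ≡ 1 and 113 ≡ 1 (mod 4), so (13/113) = +(113/13).
Reduce top mod 13: now compute (9/13).
Reciprocity: 9 ≡ 1 and 13 ≡ 1 (mod 4), so (9/13) = +(13/9).
Reduce top mod 9: now compute (4/9).
Pull out 2^2: since 9 ≡ 1 (mod 8), (2/9) = +1, so (2/9)^2 = +1.
Reached (1/9) = 1. Collecting the sign flips along the way, the symbol is +1.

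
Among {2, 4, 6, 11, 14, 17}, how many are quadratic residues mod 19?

(2/19) = -1 → non-residue.
(4/19) = +1 → QR.
(6/19) = +1 → QR.
(11/19) = +1 → QR.
(14/19) = -1 → non-residue.
(17/19) = +1 → QR.
Total quadratic residues among the 6: 4.

4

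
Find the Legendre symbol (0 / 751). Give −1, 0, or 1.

Top reduces to 0: gcd > 1, so the symbol is 0.

0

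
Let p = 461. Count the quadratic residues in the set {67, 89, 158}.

3

(67/461) = +1 → QR.
(89/461) = +1 → QR.
(158/461) = +1 → QR.
Total quadratic residues among the 3: 3.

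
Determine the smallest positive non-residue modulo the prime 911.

7

(2/911) = +1, so 2 is a residue.
(3/911) = +1, so 3 is a residue.
(4/911) = +1, so 4 is a residue.
(5/911) = +1, so 5 is a residue.
(6/911) = +1, so 6 is a residue.
(7/911) = −1, so 7 is the smallest positive non-residue mod 911.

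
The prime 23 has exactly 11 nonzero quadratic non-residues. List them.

Square k = 1,…,11 (k and 23−k give the same square):
1²=1, 2²=4, 3²=9, 4²=16, 5²≡2, 6²≡13, 7²≡3, 8²≡18, 9²≡12, 10²≡8, 11²≡6 (mod 23).
The residues are {1, 2, 3, 4, 6, 8, 9, 12, 13, 16, 18}; the non-residues are the remaining 11 nonzero classes.

5,7,10,11,14,15,17,19,20,21,22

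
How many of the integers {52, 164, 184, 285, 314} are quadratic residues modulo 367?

(52/367) = +1 → QR.
(164/367) = +1 → QR.
(184/367) = +1 → QR.
(285/367) = -1 → non-residue.
(314/367) = -1 → non-residue.
Total quadratic residues among the 5: 3.

3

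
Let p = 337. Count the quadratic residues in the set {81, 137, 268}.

2

(81/337) = +1 → QR.
(137/337) = +1 → QR.
(268/337) = -1 → non-residue.
Total quadratic residues among the 3: 2.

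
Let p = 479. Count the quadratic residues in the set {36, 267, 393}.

(36/479) = +1 → QR.
(267/479) = +1 → QR.
(393/479) = +1 → QR.
Total quadratic residues among the 3: 3.

3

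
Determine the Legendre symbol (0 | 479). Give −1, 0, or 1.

Top reduces to 0: gcd > 1, so the symbol is 0.

0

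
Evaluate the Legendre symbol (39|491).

1

Euler's criterion: (39/491) ≡ 39^245 (mod 491).
39^2 ≡ 48 (mod 491)
39^4 ≡ 340 (mod 491)
39^8 ≡ 215 (mod 491)
39^16 ≡ 71 (mod 491)
39^32 ≡ 131 (mod 491)
39^64 ≡ 467 (mod 491)
39^128 ≡ 85 (mod 491)
39^245 = 39^(128+64+32+16+4+1) ≡ 1 (mod 491).
Result is 1, so (39/491) = 1.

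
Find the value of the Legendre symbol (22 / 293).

Pull out 2: since 293 ≡ 5 (mod 8), (2/293) = -1.
Reciprocity: 11 ≡ 3 and 293 ≡ 1 (mod 4), so (11/293) = +(293/11).
Reduce top mod 11: now compute (7/11).
Reciprocity: 7 ≡ 3 and 11 ≡ 3 (mod 4), so (7/11) = −(11/7).
Reduce top mod 7: now compute (4/7).
Pull out 2^2: since 7 ≡ 7 (mod 8), (2/7) = +1, so (2/7)^2 = +1.
Reached (1/7) = 1. Collecting the sign flips along the way, the symbol is +1.

1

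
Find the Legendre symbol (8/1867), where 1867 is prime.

Pull out 2^3: since 1867 ≡ 3 (mod 8), (2/1867) = -1, so (2/1867)^3 = -1.
Reached (1/1867) = 1. Collecting the sign flips along the way, the symbol is -1.

-1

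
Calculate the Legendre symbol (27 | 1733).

Reciprocity: 27 ≡ 3 and 1733 ≡ 1 (mod 4), so (27/1733) = +(1733/27).
Reduce top mod 27: now compute (5/27).
Reciprocity: 5 ≡ 1 and 27 ≡ 3 (mod 4), so (5/27) = +(27/5).
Reduce top mod 5: now compute (2/5).
Pull out 2: since 5 ≡ 5 (mod 8), (2/5) = -1.
Reached (1/5) = 1. Collecting the sign flips along the way, the symbol is -1.

-1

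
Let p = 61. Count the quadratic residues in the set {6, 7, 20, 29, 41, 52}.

3

(6/61) = -1 → non-residue.
(7/61) = -1 → non-residue.
(20/61) = +1 → QR.
(29/61) = -1 → non-residue.
(41/61) = +1 → QR.
(52/61) = +1 → QR.
Total quadratic residues among the 6: 3.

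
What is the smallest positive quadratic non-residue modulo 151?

(2/151) = +1, so 2 is a residue.
(3/151) = −1, so 3 is the smallest positive non-residue mod 151.

3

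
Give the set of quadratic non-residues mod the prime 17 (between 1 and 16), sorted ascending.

Square k = 1,…,8 (k and 17−k give the same square):
1²=1, 2²=4, 3²=9, 4²=16, 5²≡8, 6²≡2, 7²≡15, 8²≡13 (mod 17).
The residues are {1, 2, 4, 8, 9, 13, 15, 16}; the non-residues are the remaining 8 nonzero classes.

3, 5, 6, 7, 10, 11, 12, 14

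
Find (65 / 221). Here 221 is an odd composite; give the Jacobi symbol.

Reciprocity: 65 ≡ 1 and 221 ≡ 1 (mod 4), so (65/221) = +(221/65).
Reduce top mod 65: now compute (26/65).
Pull out 2: since 65 ≡ 1 (mod 8), (2/65) = +1.
Reciprocity: 13 ≡ 1 and 65 ≡ 1 (mod 4), so (13/65) = +(65/13).
Reduce top mod 13: now compute (0/13).
Top reduces to 0: gcd > 1, so the symbol is 0.

0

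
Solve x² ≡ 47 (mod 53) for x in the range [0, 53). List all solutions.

10, 43

53 ≡ 1 (mod 4), so we find a root by search.
Trying successive values, 10² = 100 ≡ 47 (mod 53). The other root is 53 − 10 = 43.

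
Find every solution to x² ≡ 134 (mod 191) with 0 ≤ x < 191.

33, 158

Since 191 ≡ 3 (mod 4), a square root of 134 is 134^((191+1)/4) = 134^48 mod 191.
Repeated squaring: 134^2≡2, 134^4≡4, 134^8≡16, 134^16≡65, 134^32≡23 (mod 191).
134^48 = 134^(32+16) ≡ 158 (mod 191).
Check: 158² = 24964 ≡ 134 (mod 191). The two roots are 33 and 158.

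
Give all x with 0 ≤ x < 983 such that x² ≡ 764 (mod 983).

372, 611

Since 983 ≡ 3 (mod 4), a square root of 764 is 764^((983+1)/4) = 764^246 mod 983.
Repeated squaring: 764^2≡777, 764^4≡167, 764^8≡365, 764^16≡520, 764^32≡75, 764^64≡710, 764^128≡804 (mod 983).
764^246 = 764^(128+64+32+16+4+2) ≡ 372 (mod 983).
Check: 372² = 138384 ≡ 764 (mod 983). The two roots are 372 and 611.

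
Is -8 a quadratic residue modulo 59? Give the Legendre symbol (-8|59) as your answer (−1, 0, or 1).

1

First reduce: -8 ≡ 51 (mod 59).
Reciprocity: 51 ≡ 3 and 59 ≡ 3 (mod 4), so (51/59) = −(59/51).
Reduce top mod 51: now compute (8/51).
Pull out 2^3: since 51 ≡ 3 (mod 8), (2/51) = -1, so (2/51)^3 = -1.
Reached (1/51) = 1. Collecting the sign flips along the way, the symbol is +1.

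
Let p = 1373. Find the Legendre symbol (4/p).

1

Pull out 2^2: since 1373 ≡ 5 (mod 8), (2/1373) = -1, so (2/1373)^2 = +1.
Reached (1/1373) = 1. Collecting the sign flips along the way, the symbol is +1.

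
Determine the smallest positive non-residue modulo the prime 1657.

5

(2/1657) = +1, so 2 is a residue.
(3/1657) = +1, so 3 is a residue.
(4/1657) = +1, so 4 is a residue.
(5/1657) = −1, so 5 is the smallest positive non-residue mod 1657.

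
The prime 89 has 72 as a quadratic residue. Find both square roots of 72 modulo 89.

28, 61

89 ≡ 1 (mod 4), so we find a root by search.
Trying successive values, 28² = 784 ≡ 72 (mod 89). The other root is 89 − 28 = 61.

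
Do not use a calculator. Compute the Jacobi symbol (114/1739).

Pull out 2: since 1739 ≡ 3 (mod 8), (2/1739) = -1.
Reciprocity: 57 ≡ 1 and 1739 ≡ 3 (mod 4), so (57/1739) = +(1739/57).
Reduce top mod 57: now compute (29/57).
Reciprocity: 29 ≡ 1 and 57 ≡ 1 (mod 4), so (29/57) = +(57/29).
Reduce top mod 29: now compute (28/29).
Pull out 2^2: since 29 ≡ 5 (mod 8), (2/29) = -1, so (2/29)^2 = +1.
Reciprocity: 7 ≡ 3 and 29 ≡ 1 (mod 4), so (7/29) = +(29/7).
Reduce top mod 7: now compute (1/7).
Reached (1/7) = 1. Collecting the sign flips along the way, the symbol is -1.

-1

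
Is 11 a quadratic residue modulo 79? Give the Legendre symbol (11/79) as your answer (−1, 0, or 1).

Reciprocity: 11 ≡ 3 and 79 ≡ 3 (mod 4), so (11/79) = −(79/11).
Reduce top mod 11: now compute (2/11).
Pull out 2: since 11 ≡ 3 (mod 8), (2/11) = -1.
Reached (1/11) = 1. Collecting the sign flips along the way, the symbol is +1.

1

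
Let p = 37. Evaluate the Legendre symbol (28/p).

1

Pull out 2^2: since 37 ≡ 5 (mod 8), (2/37) = -1, so (2/37)^2 = +1.
Reciprocity: 7 ≡ 3 and 37 ≡ 1 (mod 4), so (7/37) = +(37/7).
Reduce top mod 7: now compute (2/7).
Pull out 2: since 7 ≡ 7 (mod 8), (2/7) = +1.
Reached (1/7) = 1. Collecting the sign flips along the way, the symbol is +1.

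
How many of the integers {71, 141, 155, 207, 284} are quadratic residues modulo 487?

(71/487) = +1 → QR.
(141/487) = +1 → QR.
(155/487) = -1 → non-residue.
(207/487) = -1 → non-residue.
(284/487) = +1 → QR.
Total quadratic residues among the 5: 3.

3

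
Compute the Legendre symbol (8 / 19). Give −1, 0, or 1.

Pull out 2^3: since 19 ≡ 3 (mod 8), (2/19) = -1, so (2/19)^3 = -1.
Reached (1/19) = 1. Collecting the sign flips along the way, the symbol is -1.

-1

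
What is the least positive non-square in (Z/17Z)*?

3

(2/17) = +1, so 2 is a residue.
(3/17) = −1, so 3 is the smallest positive non-residue mod 17.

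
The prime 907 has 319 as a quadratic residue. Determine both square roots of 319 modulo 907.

Since 907 ≡ 3 (mod 4), a square root of 319 is 319^((907+1)/4) = 319^227 mod 907.
Repeated squaring: 319^2≡177, 319^4≡491, 319^8≡726, 319^16≡109, 319^32≡90, 319^64≡844, 319^128≡341 (mod 907).
319^227 = 319^(128+64+32+2+1) ≡ 118 (mod 907).
Check: 118² = 13924 ≡ 319 (mod 907). The two roots are 118 and 789.

118, 789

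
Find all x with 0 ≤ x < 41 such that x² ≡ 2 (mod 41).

17, 24

41 ≡ 1 (mod 4), so we find a root by search.
Trying successive values, 17² = 289 ≡ 2 (mod 41). The other root is 41 − 17 = 24.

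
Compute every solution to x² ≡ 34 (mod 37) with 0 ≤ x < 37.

16, 21

37 ≡ 1 (mod 4), so we find a root by search.
Trying successive values, 16² = 256 ≡ 34 (mod 37). The other root is 37 − 16 = 21.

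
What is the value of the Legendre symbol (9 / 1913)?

1

Reciprocity: 9 ≡ 1 and 1913 ≡ 1 (mod 4), so (9/1913) = +(1913/9).
Reduce top mod 9: now compute (5/9).
Reciprocity: 5 ≡ 1 and 9 ≡ 1 (mod 4), so (5/9) = +(9/5).
Reduce top mod 5: now compute (4/5).
Pull out 2^2: since 5 ≡ 5 (mod 8), (2/5) = -1, so (2/5)^2 = +1.
Reached (1/5) = 1. Collecting the sign flips along the way, the symbol is +1.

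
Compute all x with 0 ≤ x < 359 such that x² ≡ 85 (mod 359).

39, 320

Since 359 ≡ 3 (mod 4), a square root of 85 is 85^((359+1)/4) = 85^90 mod 359.
Repeated squaring: 85^2≡45, 85^4≡230, 85^8≡127, 85^16≡333, 85^32≡317, 85^64≡328 (mod 359).
85^90 = 85^(64+16+8+2) ≡ 320 (mod 359).
Check: 320² = 102400 ≡ 85 (mod 359). The two roots are 39 and 320.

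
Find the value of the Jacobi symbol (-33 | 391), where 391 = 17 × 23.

1

First reduce: -33 ≡ 358 (mod 391).
Pull out 2: since 391 ≡ 7 (mod 8), (2/391) = +1.
Reciprocity: 179 ≡ 3 and 391 ≡ 3 (mod 4), so (179/391) = −(391/179).
Reduce top mod 179: now compute (33/179).
Reciprocity: 33 ≡ 1 and 179 ≡ 3 (mod 4), so (33/179) = +(179/33).
Reduce top mod 33: now compute (14/33).
Pull out 2: since 33 ≡ 1 (mod 8), (2/33) = +1.
Reciprocity: 7 ≡ 3 and 33 ≡ 1 (mod 4), so (7/33) = +(33/7).
Reduce top mod 7: now compute (5/7).
Reciprocity: 5 ≡ 1 and 7 ≡ 3 (mod 4), so (5/7) = +(7/5).
Reduce top mod 5: now compute (2/5).
Pull out 2: since 5 ≡ 5 (mod 8), (2/5) = -1.
Reached (1/5) = 1. Collecting the sign flips along the way, the symbol is +1.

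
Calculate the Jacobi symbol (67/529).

Reciprocity: 67 ≡ 3 and 529 ≡ 1 (mod 4), so (67/529) = +(529/67).
Reduce top mod 67: now compute (60/67).
Pull out 2^2: since 67 ≡ 3 (mod 8), (2/67) = -1, so (2/67)^2 = +1.
Reciprocity: 15 ≡ 3 and 67 ≡ 3 (mod 4), so (15/67) = −(67/15).
Reduce top mod 15: now compute (7/15).
Reciprocity: 7 ≡ 3 and 15 ≡ 3 (mod 4), so (7/15) = −(15/7).
Reduce top mod 7: now compute (1/7).
Reached (1/7) = 1. Collecting the sign flips along the way, the symbol is +1.

1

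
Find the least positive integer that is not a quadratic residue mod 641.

(2/641) = +1, so 2 is a residue.
(3/641) = −1, so 3 is the smallest positive non-residue mod 641.

3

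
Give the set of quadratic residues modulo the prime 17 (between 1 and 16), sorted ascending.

1, 2, 4, 8, 9, 13, 15, 16

Square k = 1,…,8 (k and 17−k give the same square):
1²=1, 2²=4, 3²=9, 4²=16, 5²≡8, 6²≡2, 7²≡15, 8²≡13 (mod 17).
So the quadratic residues mod 17 are {1, 2, 4, 8, 9, 13, 15, 16}.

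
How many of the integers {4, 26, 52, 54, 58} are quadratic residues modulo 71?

(4/71) = +1 → QR.
(26/71) = -1 → non-residue.
(52/71) = -1 → non-residue.
(54/71) = +1 → QR.
(58/71) = +1 → QR.
Total quadratic residues among the 5: 3.

3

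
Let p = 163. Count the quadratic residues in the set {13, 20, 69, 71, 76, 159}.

(13/163) = -1 → non-residue.
(20/163) = -1 → non-residue.
(69/163) = +1 → QR.
(71/163) = +1 → QR.
(76/163) = -1 → non-residue.
(159/163) = -1 → non-residue.
Total quadratic residues among the 6: 2.

2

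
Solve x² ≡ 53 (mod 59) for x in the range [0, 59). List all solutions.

Since 59 ≡ 3 (mod 4), a square root of 53 is 53^((59+1)/4) = 53^15 mod 59.
Repeated squaring: 53^2≡36, 53^4≡57, 53^8≡4 (mod 59).
53^15 = 53^(8+4+2+1) ≡ 17 (mod 59).
Check: 17² = 289 ≡ 53 (mod 59). The two roots are 17 and 42.

17, 42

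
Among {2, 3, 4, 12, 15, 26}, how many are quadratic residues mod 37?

(2/37) = -1 → non-residue.
(3/37) = +1 → QR.
(4/37) = +1 → QR.
(12/37) = +1 → QR.
(15/37) = -1 → non-residue.
(26/37) = +1 → QR.
Total quadratic residues among the 6: 4.

4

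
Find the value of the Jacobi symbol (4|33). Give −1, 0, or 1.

Pull out 2^2: since 33 ≡ 1 (mod 8), (2/33) = +1, so (2/33)^2 = +1.
Reached (1/33) = 1. Collecting the sign flips along the way, the symbol is +1.

1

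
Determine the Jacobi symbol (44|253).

Pull out 2^2: since 253 ≡ 5 (mod 8), (2/253) = -1, so (2/253)^2 = +1.
Reciprocity: 11 ≡ 3 and 253 ≡ 1 (mod 4), so (11/253) = +(253/11).
Reduce top mod 11: now compute (0/11).
Top reduces to 0: gcd > 1, so the symbol is 0.

0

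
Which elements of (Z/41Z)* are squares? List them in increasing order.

1 2 4 5 8 9 10 16 18 20 21 23 25 31 32 33 36 37 39 40

Square k = 1,…,20 (k and 41−k give the same square):
1²=1, 2²=4, 3²=9, 4²=16, 5²=25, 6²=36, 7²≡8, 8²≡23, 9²≡40, 10²≡18, 11²≡39, 12²≡21, 13²≡5, 14²≡32, 15²≡20, 16²≡10, 17²≡2, 18²≡37, 19²≡33, 20²≡31 (mod 41).
So the quadratic residues mod 41 are {1, 2, 4, 5, 8, 9, 10, 16, 18, 20, 21, 23, 25, 31, 32, 33, 36, 37, 39, 40}.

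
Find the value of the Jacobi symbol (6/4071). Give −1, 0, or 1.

0

Pull out 2: since 4071 ≡ 7 (mod 8), (2/4071) = +1.
Reciprocity: 3 ≡ 3 and 4071 ≡ 3 (mod 4), so (3/4071) = −(4071/3).
Reduce top mod 3: now compute (0/3).
Top reduces to 0: gcd > 1, so the symbol is 0.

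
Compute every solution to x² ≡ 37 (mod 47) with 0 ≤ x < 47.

Since 47 ≡ 3 (mod 4), a square root of 37 is 37^((47+1)/4) = 37^12 mod 47.
Repeated squaring: 37^2≡6, 37^4≡36, 37^8≡27 (mod 47).
37^12 = 37^(8+4) ≡ 32 (mod 47).
Check: 32² = 1024 ≡ 37 (mod 47). The two roots are 15 and 32.

15, 32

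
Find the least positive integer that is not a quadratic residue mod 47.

5

(2/47) = +1, so 2 is a residue.
(3/47) = +1, so 3 is a residue.
(4/47) = +1, so 4 is a residue.
(5/47) = −1, so 5 is the smallest positive non-residue mod 47.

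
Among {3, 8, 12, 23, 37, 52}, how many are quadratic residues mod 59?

(3/59) = +1 → QR.
(8/59) = -1 → non-residue.
(12/59) = +1 → QR.
(23/59) = -1 → non-residue.
(37/59) = -1 → non-residue.
(52/59) = -1 → non-residue.
Total quadratic residues among the 6: 2.

2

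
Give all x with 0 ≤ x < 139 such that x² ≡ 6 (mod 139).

59, 80

Since 139 ≡ 3 (mod 4), a square root of 6 is 6^((139+1)/4) = 6^35 mod 139.
Repeated squaring: 6^2≡36, 6^4≡45, 6^8≡79, 6^16≡125, 6^32≡57 (mod 139).
6^35 = 6^(32+2+1) ≡ 80 (mod 139).
Check: 80² = 6400 ≡ 6 (mod 139). The two roots are 59 and 80.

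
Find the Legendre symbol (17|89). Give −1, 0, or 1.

1

Euler's criterion: (17/89) ≡ 17^44 (mod 89).
17^2 ≡ 22 (mod 89)
17^4 ≡ 39 (mod 89)
17^8 ≡ 8 (mod 89)
17^16 ≡ 64 (mod 89)
17^32 ≡ 2 (mod 89)
17^44 = 17^(32+8+4) ≡ 1 (mod 89).
Result is 1, so (17/89) = 1.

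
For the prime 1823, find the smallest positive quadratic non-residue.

(2/1823) = +1, so 2 is a residue.
(3/1823) = +1, so 3 is a residue.
(4/1823) = +1, so 4 is a residue.
(5/1823) = −1, so 5 is the smallest positive non-residue mod 1823.

5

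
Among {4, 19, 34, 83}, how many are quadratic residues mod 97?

1

(4/97) = +1 → QR.
(19/97) = -1 → non-residue.
(34/97) = -1 → non-residue.
(83/97) = -1 → non-residue.
Total quadratic residues among the 4: 1.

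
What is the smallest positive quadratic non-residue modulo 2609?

(2/2609) = +1, so 2 is a residue.
(3/2609) = −1, so 3 is the smallest positive non-residue mod 2609.

3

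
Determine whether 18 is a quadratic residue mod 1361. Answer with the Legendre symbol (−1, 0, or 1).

1

Pull out 2: since 1361 ≡ 1 (mod 8), (2/1361) = +1.
Reciprocity: 9 ≡ 1 and 1361 ≡ 1 (mod 4), so (9/1361) = +(1361/9).
Reduce top mod 9: now compute (2/9).
Pull out 2: since 9 ≡ 1 (mod 8), (2/9) = +1.
Reached (1/9) = 1. Collecting the sign flips along the way, the symbol is +1.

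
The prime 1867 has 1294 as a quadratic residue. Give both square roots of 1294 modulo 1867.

Since 1867 ≡ 3 (mod 4), a square root of 1294 is 1294^((1867+1)/4) = 1294^467 mod 1867.
Repeated squaring: 1294^2≡1604, 1294^4≡90, 1294^8≡632, 1294^16≡1753, 1294^32≡1794, 1294^64≡1595, 1294^128≡1171, 1294^256≡863 (mod 1867).
1294^467 = 1294^(256+128+64+16+2+1) ≡ 1588 (mod 1867).
Check: 1588² = 2521744 ≡ 1294 (mod 1867). The two roots are 279 and 1588.

279, 1588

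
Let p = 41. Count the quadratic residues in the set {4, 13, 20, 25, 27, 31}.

4

(4/41) = +1 → QR.
(13/41) = -1 → non-residue.
(20/41) = +1 → QR.
(25/41) = +1 → QR.
(27/41) = -1 → non-residue.
(31/41) = +1 → QR.
Total quadratic residues among the 6: 4.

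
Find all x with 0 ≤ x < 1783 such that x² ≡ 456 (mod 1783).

559, 1224

Since 1783 ≡ 3 (mod 4), a square root of 456 is 456^((1783+1)/4) = 456^446 mod 1783.
Repeated squaring: 456^2≡1108, 456^4≡960, 456^8≡1572, 456^16≡1729, 456^32≡1133, 456^64≡1712, 456^128≡1475, 456^256≡365 (mod 1783).
456^446 = 456^(256+128+32+16+8+4+2) ≡ 1224 (mod 1783).
Check: 1224² = 1498176 ≡ 456 (mod 1783). The two roots are 559 and 1224.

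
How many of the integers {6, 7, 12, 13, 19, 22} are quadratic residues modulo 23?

3

(6/23) = +1 → QR.
(7/23) = -1 → non-residue.
(12/23) = +1 → QR.
(13/23) = +1 → QR.
(19/23) = -1 → non-residue.
(22/23) = -1 → non-residue.
Total quadratic residues among the 6: 3.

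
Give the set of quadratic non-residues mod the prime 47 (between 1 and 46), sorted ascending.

Square k = 1,…,23 (k and 47−k give the same square):
1²=1, 2²=4, 3²=9, 4²=16, 5²=25, 6²=36, 7²≡2, 8²≡17, 9²≡34, 10²≡6, 11²≡27, 12²≡3, 13²≡28, 14²≡8, 15²≡37, 16²≡21, 17²≡7, 18²≡42, 19²≡32, 20²≡24, 21²≡18, 22²≡14, 23²≡12 (mod 47).
The residues are {1, 2, 3, 4, 6, 7, 8, 9, 12, 14, 16, 17, 18, 21, 24, 25, 27, 28, 32, 34, 36, 37, 42}; the non-residues are the remaining 23 nonzero classes.

5 10 11 13 15 19 20 22 23 26 29 30 31 33 35 38 39 40 41 43 44 45 46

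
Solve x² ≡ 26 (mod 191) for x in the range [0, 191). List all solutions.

Since 191 ≡ 3 (mod 4), a square root of 26 is 26^((191+1)/4) = 26^48 mod 191.
Repeated squaring: 26^2≡103, 26^4≡104, 26^8≡120, 26^16≡75, 26^32≡86 (mod 191).
26^48 = 26^(32+16) ≡ 147 (mod 191).
Check: 147² = 21609 ≡ 26 (mod 191). The two roots are 44 and 147.

44, 147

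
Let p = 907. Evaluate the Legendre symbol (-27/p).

1

First reduce: -27 ≡ 880 (mod 907).
Pull out 2^4: since 907 ≡ 3 (mod 8), (2/907) = -1, so (2/907)^4 = +1.
Reciprocity: 55 ≡ 3 and 907 ≡ 3 (mod 4), so (55/907) = −(907/55).
Reduce top mod 55: now compute (27/55).
Reciprocity: 27 ≡ 3 and 55 ≡ 3 (mod 4), so (27/55) = −(55/27).
Reduce top mod 27: now compute (1/27).
Reached (1/27) = 1. Collecting the sign flips along the way, the symbol is +1.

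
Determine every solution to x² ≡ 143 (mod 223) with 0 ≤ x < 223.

Since 223 ≡ 3 (mod 4), a square root of 143 is 143^((223+1)/4) = 143^56 mod 223.
Repeated squaring: 143^2≡156, 143^4≡29, 143^8≡172, 143^16≡148, 143^32≡50 (mod 223).
143^56 = 143^(32+16+8) ≡ 139 (mod 223).
Check: 139² = 19321 ≡ 143 (mod 223). The two roots are 84 and 139.

84, 139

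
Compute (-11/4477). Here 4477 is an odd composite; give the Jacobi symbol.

First reduce: -11 ≡ 4466 (mod 4477).
Pull out 2: since 4477 ≡ 5 (mod 8), (2/4477) = -1.
Reciprocity: 2233 ≡ 1 and 4477 ≡ 1 (mod 4), so (2233/4477) = +(4477/2233).
Reduce top mod 2233: now compute (11/2233).
Reciprocity: 11 ≡ 3 and 2233 ≡ 1 (mod 4), so (11/2233) = +(2233/11).
Reduce top mod 11: now compute (0/11).
Top reduces to 0: gcd > 1, so the symbol is 0.

0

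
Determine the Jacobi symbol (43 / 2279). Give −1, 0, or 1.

0

Reciprocity: 43 ≡ 3 and 2279 ≡ 3 (mod 4), so (43/2279) = −(2279/43).
Reduce top mod 43: now compute (0/43).
Top reduces to 0: gcd > 1, so the symbol is 0.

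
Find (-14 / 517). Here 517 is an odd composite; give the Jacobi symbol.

1

First reduce: -14 ≡ 503 (mod 517).
Reciprocity: 503 ≡ 3 and 517 ≡ 1 (mod 4), so (503/517) = +(517/503).
Reduce top mod 503: now compute (14/503).
Pull out 2: since 503 ≡ 7 (mod 8), (2/503) = +1.
Reciprocity: 7 ≡ 3 and 503 ≡ 3 (mod 4), so (7/503) = −(503/7).
Reduce top mod 7: now compute (6/7).
Pull out 2: since 7 ≡ 7 (mod 8), (2/7) = +1.
Reciprocity: 3 ≡ 3 and 7 ≡ 3 (mod 4), so (3/7) = −(7/3).
Reduce top mod 3: now compute (1/3).
Reached (1/3) = 1. Collecting the sign flips along the way, the symbol is +1.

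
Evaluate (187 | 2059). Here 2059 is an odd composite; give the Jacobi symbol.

1

Reciprocity: 187 ≡ 3 and 2059 ≡ 3 (mod 4), so (187/2059) = −(2059/187).
Reduce top mod 187: now compute (2/187).
Pull out 2: since 187 ≡ 3 (mod 8), (2/187) = -1.
Reached (1/187) = 1. Collecting the sign flips along the way, the symbol is +1.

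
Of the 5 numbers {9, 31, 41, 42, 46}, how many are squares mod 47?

(9/47) = +1 → QR.
(31/47) = -1 → non-residue.
(41/47) = -1 → non-residue.
(42/47) = +1 → QR.
(46/47) = -1 → non-residue.
Total quadratic residues among the 5: 2.

2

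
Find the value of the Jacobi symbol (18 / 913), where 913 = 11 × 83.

Pull out 2: since 913 ≡ 1 (mod 8), (2/913) = +1.
Reciprocity: 9 ≡ 1 and 913 ≡ 1 (mod 4), so (9/913) = +(913/9).
Reduce top mod 9: now compute (4/9).
Pull out 2^2: since 9 ≡ 1 (mod 8), (2/9) = +1, so (2/9)^2 = +1.
Reached (1/9) = 1. Collecting the sign flips along the way, the symbol is +1.

1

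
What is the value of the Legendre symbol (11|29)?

-1

Reciprocity: 11 ≡ 3 and 29 ≡ 1 (mod 4), so (11/29) = +(29/11).
Reduce top mod 11: now compute (7/11).
Reciprocity: 7 ≡ 3 and 11 ≡ 3 (mod 4), so (7/11) = −(11/7).
Reduce top mod 7: now compute (4/7).
Pull out 2^2: since 7 ≡ 7 (mod 8), (2/7) = +1, so (2/7)^2 = +1.
Reached (1/7) = 1. Collecting the sign flips along the way, the symbol is -1.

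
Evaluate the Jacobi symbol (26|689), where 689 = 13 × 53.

0

Pull out 2: since 689 ≡ 1 (mod 8), (2/689) = +1.
Reciprocity: 13 ≡ 1 and 689 ≡ 1 (mod 4), so (13/689) = +(689/13).
Reduce top mod 13: now compute (0/13).
Top reduces to 0: gcd > 1, so the symbol is 0.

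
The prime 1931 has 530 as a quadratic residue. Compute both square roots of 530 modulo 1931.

Since 1931 ≡ 3 (mod 4), a square root of 530 is 530^((1931+1)/4) = 530^483 mod 1931.
Repeated squaring: 530^2≡905, 530^4≡281, 530^8≡1721, 530^16≡1618, 530^32≡1419, 530^64≡1459, 530^128≡719, 530^256≡1384 (mod 1931).
530^483 = 530^(256+128+64+32+2+1) ≡ 867 (mod 1931).
Check: 867² = 751689 ≡ 530 (mod 1931). The two roots are 867 and 1064.

867, 1064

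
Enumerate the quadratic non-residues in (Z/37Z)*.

2 5 6 8 13 14 15 17 18 19 20 22 23 24 29 31 32 35

Square k = 1,…,18 (k and 37−k give the same square):
1²=1, 2²=4, 3²=9, 4²=16, 5²=25, 6²=36, 7²≡12, 8²≡27, 9²≡7, 10²≡26, 11²≡10, 12²≡33, 13²≡21, 14²≡11, 15²≡3, 16²≡34, 17²≡30, 18²≡28 (mod 37).
The residues are {1, 3, 4, 7, 9, 10, 11, 12, 16, 21, 25, 26, 27, 28, 30, 33, 34, 36}; the non-residues are the remaining 18 nonzero classes.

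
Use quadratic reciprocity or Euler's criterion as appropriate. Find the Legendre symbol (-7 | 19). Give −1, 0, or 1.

Euler's criterion: (-7/19) ≡ 12^9 (mod 19).
12^2 ≡ 11 (mod 19)
12^4 ≡ 7 (mod 19)
12^8 ≡ 11 (mod 19)
12^9 = 12^(8+1) ≡ 18 (mod 19).
Result is 18 ≡ −1, so (-7/19) = −1.

-1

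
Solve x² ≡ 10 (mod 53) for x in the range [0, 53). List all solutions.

53 ≡ 1 (mod 4), so we find a root by search.
Trying successive values, 13² = 169 ≡ 10 (mod 53). The other root is 53 − 13 = 40.

13, 40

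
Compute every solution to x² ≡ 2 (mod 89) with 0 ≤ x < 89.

25, 64

89 ≡ 1 (mod 4), so we find a root by search.
Trying successive values, 25² = 625 ≡ 2 (mod 89). The other root is 89 − 25 = 64.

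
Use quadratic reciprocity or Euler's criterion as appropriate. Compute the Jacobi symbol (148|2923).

Pull out 2^2: since 2923 ≡ 3 (mod 8), (2/2923) = -1, so (2/2923)^2 = +1.
Reciprocity: 37 ≡ 1 and 2923 ≡ 3 (mod 4), so (37/2923) = +(2923/37).
Reduce top mod 37: now compute (0/37).
Top reduces to 0: gcd > 1, so the symbol is 0.

0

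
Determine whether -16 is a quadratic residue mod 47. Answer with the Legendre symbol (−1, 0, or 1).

First reduce: -16 ≡ 31 (mod 47).
Reciprocity: 31 ≡ 3 and 47 ≡ 3 (mod 4), so (31/47) = −(47/31).
Reduce top mod 31: now compute (16/31).
Pull out 2^4: since 31 ≡ 7 (mod 8), (2/31) = +1, so (2/31)^4 = +1.
Reached (1/31) = 1. Collecting the sign flips along the way, the symbol is -1.

-1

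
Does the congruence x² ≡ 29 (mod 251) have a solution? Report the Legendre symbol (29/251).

Reciprocity: 29 ≡ 1 and 251 ≡ 3 (mod 4), so (29/251) = +(251/29).
Reduce top mod 29: now compute (19/29).
Reciprocity: 19 ≡ 3 and 29 ≡ 1 (mod 4), so (19/29) = +(29/19).
Reduce top mod 19: now compute (10/19).
Pull out 2: since 19 ≡ 3 (mod 8), (2/19) = -1.
Reciprocity: 5 ≡ 1 and 19 ≡ 3 (mod 4), so (5/19) = +(19/5).
Reduce top mod 5: now compute (4/5).
Pull out 2^2: since 5 ≡ 5 (mod 8), (2/5) = -1, so (2/5)^2 = +1.
Reached (1/5) = 1. Collecting the sign flips along the way, the symbol is -1.

-1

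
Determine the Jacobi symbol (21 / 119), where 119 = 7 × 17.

Reciprocity: 21 ≡ 1 and 119 ≡ 3 (mod 4), so (21/119) = +(119/21).
Reduce top mod 21: now compute (14/21).
Pull out 2: since 21 ≡ 5 (mod 8), (2/21) = -1.
Reciprocity: 7 ≡ 3 and 21 ≡ 1 (mod 4), so (7/21) = +(21/7).
Reduce top mod 7: now compute (0/7).
Top reduces to 0: gcd > 1, so the symbol is 0.

0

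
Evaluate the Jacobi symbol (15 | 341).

Reciprocity: 15 ≡ 3 and 341 ≡ 1 (mod 4), so (15/341) = +(341/15).
Reduce top mod 15: now compute (11/15).
Reciprocity: 11 ≡ 3 and 15 ≡ 3 (mod 4), so (11/15) = −(15/11).
Reduce top mod 11: now compute (4/11).
Pull out 2^2: since 11 ≡ 3 (mod 8), (2/11) = -1, so (2/11)^2 = +1.
Reached (1/11) = 1. Collecting the sign flips along the way, the symbol is -1.

-1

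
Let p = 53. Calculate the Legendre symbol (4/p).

1

Euler's criterion: (4/53) ≡ 4^26 (mod 53).
4^2 ≡ 16 (mod 53)
4^4 ≡ 44 (mod 53)
4^8 ≡ 28 (mod 53)
4^16 ≡ 42 (mod 53)
4^26 = 4^(16+8+2) ≡ 1 (mod 53).
Result is 1, so (4/53) = 1.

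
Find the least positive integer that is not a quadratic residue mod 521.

3

(2/521) = +1, so 2 is a residue.
(3/521) = −1, so 3 is the smallest positive non-residue mod 521.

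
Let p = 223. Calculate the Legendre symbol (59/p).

-1

Euler's criterion: (59/223) ≡ 59^111 (mod 223).
59^2 ≡ 136 (mod 223)
59^4 ≡ 210 (mod 223)
59^8 ≡ 169 (mod 223)
59^16 ≡ 17 (mod 223)
59^32 ≡ 66 (mod 223)
59^64 ≡ 119 (mod 223)
59^111 = 59^(64+32+8+4+2+1) ≡ 222 (mod 223).
Result is 222 ≡ −1, so (59/223) = −1.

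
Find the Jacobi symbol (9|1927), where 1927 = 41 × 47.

1

Reciprocity: 9 ≡ 1 and 1927 ≡ 3 (mod 4), so (9/1927) = +(1927/9).
Reduce top mod 9: now compute (1/9).
Reached (1/9) = 1. Collecting the sign flips along the way, the symbol is +1.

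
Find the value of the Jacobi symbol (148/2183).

0

Pull out 2^2: since 2183 ≡ 7 (mod 8), (2/2183) = +1, so (2/2183)^2 = +1.
Reciprocity: 37 ≡ 1 and 2183 ≡ 3 (mod 4), so (37/2183) = +(2183/37).
Reduce top mod 37: now compute (0/37).
Top reduces to 0: gcd > 1, so the symbol is 0.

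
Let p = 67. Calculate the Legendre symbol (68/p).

1

First reduce: 68 ≡ 1 (mod 67).
Reached (1/67) = 1. Collecting the sign flips along the way, the symbol is +1.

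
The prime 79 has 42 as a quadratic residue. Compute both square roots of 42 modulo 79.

11, 68

Since 79 ≡ 3 (mod 4), a square root of 42 is 42^((79+1)/4) = 42^20 mod 79.
Repeated squaring: 42^2≡26, 42^4≡44, 42^8≡40, 42^16≡20 (mod 79).
42^20 = 42^(16+4) ≡ 11 (mod 79).
Check: 11² = 121 ≡ 42 (mod 79). The two roots are 11 and 68.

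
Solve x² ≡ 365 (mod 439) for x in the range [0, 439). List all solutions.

170, 269

Since 439 ≡ 3 (mod 4), a square root of 365 is 365^((439+1)/4) = 365^110 mod 439.
Repeated squaring: 365^2≡208, 365^4≡242, 365^8≡177, 365^16≡160, 365^32≡138, 365^64≡167 (mod 439).
365^110 = 365^(64+32+8+4+2) ≡ 269 (mod 439).
Check: 269² = 72361 ≡ 365 (mod 439). The two roots are 170 and 269.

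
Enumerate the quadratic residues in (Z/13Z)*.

Square k = 1,…,6 (k and 13−k give the same square):
1²=1, 2²=4, 3²=9, 4²≡3, 5²≡12, 6²≡10 (mod 13).
So the quadratic residues mod 13 are {1, 3, 4, 9, 10, 12}.

1,3,4,9,10,12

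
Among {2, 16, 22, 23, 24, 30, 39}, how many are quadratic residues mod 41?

(2/41) = +1 → QR.
(16/41) = +1 → QR.
(22/41) = -1 → non-residue.
(23/41) = +1 → QR.
(24/41) = -1 → non-residue.
(30/41) = -1 → non-residue.
(39/41) = +1 → QR.
Total quadratic residues among the 7: 4.

4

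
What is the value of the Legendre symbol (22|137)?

Pull out 2: since 137 ≡ 1 (mod 8), (2/137) = +1.
Reciprocity: 11 ≡ 3 and 137 ≡ 1 (mod 4), so (11/137) = +(137/11).
Reduce top mod 11: now compute (5/11).
Reciprocity: 5 ≡ 1 and 11 ≡ 3 (mod 4), so (5/11) = +(11/5).
Reduce top mod 5: now compute (1/5).
Reached (1/5) = 1. Collecting the sign flips along the way, the symbol is +1.

1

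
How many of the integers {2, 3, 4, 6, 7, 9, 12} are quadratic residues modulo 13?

(2/13) = -1 → non-residue.
(3/13) = +1 → QR.
(4/13) = +1 → QR.
(6/13) = -1 → non-residue.
(7/13) = -1 → non-residue.
(9/13) = +1 → QR.
(12/13) = +1 → QR.
Total quadratic residues among the 7: 4.

4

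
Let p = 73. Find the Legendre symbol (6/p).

1

Euler's criterion: (6/73) ≡ 6^36 (mod 73).
6^2 ≡ 36 (mod 73)
6^4 ≡ 55 (mod 73)
6^8 ≡ 32 (mod 73)
6^16 ≡ 2 (mod 73)
6^32 ≡ 4 (mod 73)
6^36 = 6^(32+4) ≡ 1 (mod 73).
Result is 1, so (6/73) = 1.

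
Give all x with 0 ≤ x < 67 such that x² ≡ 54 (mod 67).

Since 67 ≡ 3 (mod 4), a square root of 54 is 54^((67+1)/4) = 54^17 mod 67.
Repeated squaring: 54^2≡35, 54^4≡19, 54^8≡26, 54^16≡6 (mod 67).
54^17 = 54^(16+1) ≡ 56 (mod 67).
Check: 56² = 3136 ≡ 54 (mod 67). The two roots are 11 and 56.

11, 56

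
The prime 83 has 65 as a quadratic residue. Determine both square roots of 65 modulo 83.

27, 56

Since 83 ≡ 3 (mod 4), a square root of 65 is 65^((83+1)/4) = 65^21 mod 83.
Repeated squaring: 65^2≡75, 65^4≡64, 65^8≡29, 65^16≡11 (mod 83).
65^21 = 65^(16+4+1) ≡ 27 (mod 83).
Check: 27² = 729 ≡ 65 (mod 83). The two roots are 27 and 56.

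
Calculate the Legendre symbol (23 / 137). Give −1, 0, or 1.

Reciprocity: 23 ≡ 3 and 137 ≡ 1 (mod 4), so (23/137) = +(137/23).
Reduce top mod 23: now compute (22/23).
Pull out 2: since 23 ≡ 7 (mod 8), (2/23) = +1.
Reciprocity: 11 ≡ 3 and 23 ≡ 3 (mod 4), so (11/23) = −(23/11).
Reduce top mod 11: now compute (1/11).
Reached (1/11) = 1. Collecting the sign flips along the way, the symbol is -1.

-1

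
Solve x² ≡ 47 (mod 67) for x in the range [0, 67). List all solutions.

Since 67 ≡ 3 (mod 4), a square root of 47 is 47^((67+1)/4) = 47^17 mod 67.
Repeated squaring: 47^2≡65, 47^4≡4, 47^8≡16, 47^16≡55 (mod 67).
47^17 = 47^(16+1) ≡ 39 (mod 67).
Check: 39² = 1521 ≡ 47 (mod 67). The two roots are 28 and 39.

28, 39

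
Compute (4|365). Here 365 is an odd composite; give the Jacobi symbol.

1

Pull out 2^2: since 365 ≡ 5 (mod 8), (2/365) = -1, so (2/365)^2 = +1.
Reached (1/365) = 1. Collecting the sign flips along the way, the symbol is +1.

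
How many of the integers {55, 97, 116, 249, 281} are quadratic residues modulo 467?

3

(55/467) = +1 → QR.
(97/467) = +1 → QR.
(116/467) = -1 → non-residue.
(249/467) = +1 → QR.
(281/467) = -1 → non-residue.
Total quadratic residues among the 5: 3.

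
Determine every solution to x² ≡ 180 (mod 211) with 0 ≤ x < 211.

32, 179

Since 211 ≡ 3 (mod 4), a square root of 180 is 180^((211+1)/4) = 180^53 mod 211.
Repeated squaring: 180^2≡117, 180^4≡185, 180^8≡43, 180^16≡161, 180^32≡179 (mod 211).
180^53 = 180^(32+16+4+1) ≡ 179 (mod 211).
Check: 179² = 32041 ≡ 180 (mod 211). The two roots are 32 and 179.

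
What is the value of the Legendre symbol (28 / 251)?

1

Euler's criterion: (28/251) ≡ 28^125 (mod 251).
28^2 ≡ 31 (mod 251)
28^4 ≡ 208 (mod 251)
28^8 ≡ 92 (mod 251)
28^16 ≡ 181 (mod 251)
28^32 ≡ 131 (mod 251)
28^64 ≡ 93 (mod 251)
28^125 = 28^(64+32+16+8+4+1) ≡ 1 (mod 251).
Result is 1, so (28/251) = 1.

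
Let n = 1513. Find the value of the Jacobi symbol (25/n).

Reciprocity: 25 ≡ 1 and 1513 ≡ 1 (mod 4), so (25/1513) = +(1513/25).
Reduce top mod 25: now compute (13/25).
Reciprocity: 13 ≡ 1 and 25 ≡ 1 (mod 4), so (13/25) = +(25/13).
Reduce top mod 13: now compute (12/13).
Pull out 2^2: since 13 ≡ 5 (mod 8), (2/13) = -1, so (2/13)^2 = +1.
Reciprocity: 3 ≡ 3 and 13 ≡ 1 (mod 4), so (3/13) = +(13/3).
Reduce top mod 3: now compute (1/3).
Reached (1/3) = 1. Collecting the sign flips along the way, the symbol is +1.

1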